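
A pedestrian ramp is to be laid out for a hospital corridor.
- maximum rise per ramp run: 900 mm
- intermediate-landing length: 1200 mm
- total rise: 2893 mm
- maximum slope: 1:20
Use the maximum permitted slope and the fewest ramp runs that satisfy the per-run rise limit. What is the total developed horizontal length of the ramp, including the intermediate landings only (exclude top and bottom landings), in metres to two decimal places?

61.46 m

⌈2893/900⌉ = 4 ramp runs. That means 3 intermediate landings.
Ramp run (horizontal) at 1:20: 2893 × 20 = 57860 mm.
Intermediate landings: 3 × 1200 = 3600 mm.
Total developed length = 57860 + 3600 = 61460 mm.
= 61.46 m.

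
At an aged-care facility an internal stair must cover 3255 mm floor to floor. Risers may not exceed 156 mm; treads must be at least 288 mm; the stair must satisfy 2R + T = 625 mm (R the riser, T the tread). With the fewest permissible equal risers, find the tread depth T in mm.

315 mm

3255 / 156 = 20.865 → round up to 21 risers.
Each riser is 3255/21 = 155 mm (≤ 156 mm).
Tread T = 625 − 2 × 155 = 315 mm (≥ 288 mm).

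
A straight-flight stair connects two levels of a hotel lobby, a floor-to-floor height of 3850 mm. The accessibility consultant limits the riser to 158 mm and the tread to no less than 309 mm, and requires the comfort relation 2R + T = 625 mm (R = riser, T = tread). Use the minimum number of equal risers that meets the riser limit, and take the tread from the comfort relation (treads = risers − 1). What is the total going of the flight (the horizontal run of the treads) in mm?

At most 158 each: 3850/158 = 24.37, giving 25 risers.
Riser R = 3850 / 25 = 154 mm, within the 158 mm limit.
Tread T = 625 − 2 × 154 = 317 mm (≥ 309 mm).
Going = (25 − 1) × 317 = 7608 mm.

7608 mm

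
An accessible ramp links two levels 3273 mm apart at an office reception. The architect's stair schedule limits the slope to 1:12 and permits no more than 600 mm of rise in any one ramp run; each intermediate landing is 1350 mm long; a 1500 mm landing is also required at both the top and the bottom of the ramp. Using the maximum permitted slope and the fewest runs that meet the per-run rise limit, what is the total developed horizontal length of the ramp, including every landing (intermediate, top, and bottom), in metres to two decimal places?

49.03 m

3273 / 600 = 5.455 → round up to 6 ramp runs. That means 5 intermediate landings.
Horizontal run for 3273 mm of rise at 1:12 is 3273 × 12 = 39276 mm.
Intermediate landings: 5 × 1350 = 6750 mm.
Top and bottom landings: 2 × 1500 = 3000 mm.
Total = 39276 + 6750 + 3000 = 49026 mm.
= 49.03 m.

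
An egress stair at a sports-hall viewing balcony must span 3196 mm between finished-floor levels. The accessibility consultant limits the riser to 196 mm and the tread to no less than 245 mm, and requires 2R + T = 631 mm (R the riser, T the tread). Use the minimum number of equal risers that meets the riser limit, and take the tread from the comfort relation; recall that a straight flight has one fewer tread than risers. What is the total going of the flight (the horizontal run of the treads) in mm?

4080 mm

At most 196 each: 3196/196 = 16.31, giving 17 risers.
Riser R = 3196 / 17 = 188 mm, within the 196 mm limit.
T = 631 − 2·188 = 255 mm, which satisfies the 245 mm minimum.
17 risers give 16 treads; going = 16 × 255 = 4080 mm.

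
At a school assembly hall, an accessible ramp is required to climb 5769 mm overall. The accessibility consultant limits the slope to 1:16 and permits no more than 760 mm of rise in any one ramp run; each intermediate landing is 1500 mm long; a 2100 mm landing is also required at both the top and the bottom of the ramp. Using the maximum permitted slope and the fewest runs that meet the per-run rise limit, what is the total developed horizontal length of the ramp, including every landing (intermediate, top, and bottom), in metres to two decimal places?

At most 760 each: 5769/760 = 7.59, giving 8 ramp runs. That means 7 intermediate landings.
Ramp run (horizontal) at 1:16: 5769 × 16 = 92304 mm.
7 intermediate landings contribute 7 × 1500 = 10500 mm.
Top and bottom landings: 2 × 2100 = 4200 mm.
Total = 92304 + 10500 + 4200 = 107004 mm.
= 107.00 m.

107.00 m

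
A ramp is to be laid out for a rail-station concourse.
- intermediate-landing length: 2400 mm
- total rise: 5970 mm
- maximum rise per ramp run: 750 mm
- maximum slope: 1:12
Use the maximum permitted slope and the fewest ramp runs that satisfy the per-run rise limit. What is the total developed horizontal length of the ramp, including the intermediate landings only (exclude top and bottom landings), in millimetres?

88440 mm

5970 / 750 = 7.960 → round up to 8 ramp runs. That means 7 intermediate landings.
Horizontal run for 5970 mm of rise at 1:12 is 5970 × 12 = 71640 mm.
Intermediate landings: 7 × 2400 = 16800 mm.
Total developed length = 71640 + 16800 = 88440 mm.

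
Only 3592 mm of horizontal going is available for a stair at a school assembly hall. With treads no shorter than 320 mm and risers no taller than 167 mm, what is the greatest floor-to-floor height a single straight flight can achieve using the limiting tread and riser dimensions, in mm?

3592 / 320 = 11.22, so 11 treads fit.
Risers = treads + 1 = 12.
Maximum height = 12 × 167 = 2004 mm.

2004 mm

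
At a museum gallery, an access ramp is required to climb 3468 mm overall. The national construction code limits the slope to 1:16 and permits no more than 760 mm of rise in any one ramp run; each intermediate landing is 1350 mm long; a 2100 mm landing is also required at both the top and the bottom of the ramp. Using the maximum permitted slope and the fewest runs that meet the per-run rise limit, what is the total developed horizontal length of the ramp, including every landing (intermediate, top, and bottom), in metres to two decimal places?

65.09 m

At most 760 each: 3468/760 = 4.56, giving 5 ramp runs. That means 4 intermediate landings.
Ramp run (horizontal) at 1:16: 3468 × 16 = 55488 mm.
4 intermediate landings contribute 4 × 1350 = 5400 mm.
Top and bottom landings: 2 × 2100 = 4200 mm.
Total = 55488 + 5400 + 4200 = 65088 mm.
= 65.09 m.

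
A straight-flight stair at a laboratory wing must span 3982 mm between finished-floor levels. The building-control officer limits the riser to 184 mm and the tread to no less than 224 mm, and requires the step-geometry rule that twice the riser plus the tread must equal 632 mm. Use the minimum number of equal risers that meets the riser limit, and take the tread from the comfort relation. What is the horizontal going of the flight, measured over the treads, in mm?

⌈3982/184⌉ = 22 risers.
R = 3982 ÷ 22 = 181 mm.
From 2R + T = 632: T = 632 − 362 = 270 mm.
Treads = 22 − 1 = 21; going = 21 × 270 = 5670 mm.

5670 mm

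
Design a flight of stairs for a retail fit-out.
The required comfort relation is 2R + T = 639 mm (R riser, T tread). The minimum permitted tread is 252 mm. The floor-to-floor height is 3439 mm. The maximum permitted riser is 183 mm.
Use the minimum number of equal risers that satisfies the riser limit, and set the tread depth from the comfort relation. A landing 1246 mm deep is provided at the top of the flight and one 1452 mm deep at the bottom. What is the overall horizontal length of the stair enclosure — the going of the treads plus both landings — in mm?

At most 183 each: 3439/183 = 18.79, giving 19 risers.
Each riser is 3439/19 = 181 mm (≤ 183 mm).
T = 639 − 2·181 = 277 mm, which satisfies the 252 mm minimum.
Treads = 19 − 1 = 18; going = 18 × 277 = 4986 mm.
Add landings: 4986 + 1246 + 1452 = 7684 mm.

7684 mm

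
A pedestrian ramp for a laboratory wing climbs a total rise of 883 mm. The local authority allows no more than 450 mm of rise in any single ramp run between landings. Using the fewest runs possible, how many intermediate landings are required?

883 / 450 = 1.96, so 2 ramp runs are needed.
2 runs are separated by 1 intermediate landings.

1 intermediate landings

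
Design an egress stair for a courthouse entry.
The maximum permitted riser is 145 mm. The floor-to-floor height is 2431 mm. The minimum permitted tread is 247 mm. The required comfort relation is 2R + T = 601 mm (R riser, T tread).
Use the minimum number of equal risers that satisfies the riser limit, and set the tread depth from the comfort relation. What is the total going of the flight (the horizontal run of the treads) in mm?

5040 mm

At most 145 each: 2431/145 = 16.77, giving 17 risers.
Each riser is 2431/17 = 143 mm (≤ 145 mm).
Tread T = 601 − 2 × 143 = 315 mm (≥ 247 mm).
Going = (17 − 1) × 315 = 5040 mm.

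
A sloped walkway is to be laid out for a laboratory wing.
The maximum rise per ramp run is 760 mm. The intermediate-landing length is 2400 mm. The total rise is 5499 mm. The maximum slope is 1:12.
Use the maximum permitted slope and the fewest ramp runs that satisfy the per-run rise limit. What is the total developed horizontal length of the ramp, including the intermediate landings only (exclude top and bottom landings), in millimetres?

5499 / 760 = 7.24, so 8 ramp runs are needed. That means 7 intermediate landings.
Ramp run (horizontal) at 1:12: 5499 × 12 = 65988 mm.
7 intermediate landings contribute 7 × 2400 = 16800 mm.
Developed length = 65988 + 16800 = 82788 mm.

82788 mm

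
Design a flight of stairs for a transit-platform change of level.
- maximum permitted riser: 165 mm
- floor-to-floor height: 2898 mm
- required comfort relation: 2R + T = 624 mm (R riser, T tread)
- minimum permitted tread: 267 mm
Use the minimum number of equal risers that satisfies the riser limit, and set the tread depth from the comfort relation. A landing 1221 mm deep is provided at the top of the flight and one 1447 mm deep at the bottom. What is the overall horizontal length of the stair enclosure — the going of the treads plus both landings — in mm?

⌈2898/165⌉ = 18 risers.
Riser R = 2898 / 18 = 161 mm, within the 165 mm limit.
T = 624 − 2·161 = 302 mm, which satisfies the 267 mm minimum.
Going = (18 − 1) × 302 = 5134 mm.
Add landings: 5134 + 1221 + 1447 = 7802 mm.

7802 mm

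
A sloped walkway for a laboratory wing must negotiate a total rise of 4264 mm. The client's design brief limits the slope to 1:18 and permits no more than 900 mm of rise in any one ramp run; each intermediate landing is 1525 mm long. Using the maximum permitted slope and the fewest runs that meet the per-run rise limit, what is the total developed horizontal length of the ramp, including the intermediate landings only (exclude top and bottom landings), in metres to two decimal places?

4264 / 900 = 4.738 → round up to 5 ramp runs. That means 4 intermediate landings.
Horizontal run for 4264 mm of rise at 1:18 is 4264 × 18 = 76752 mm.
4 intermediate landings contribute 4 × 1525 = 6100 mm.
Developed length = 76752 + 6100 = 82852 mm.
= 82.85 m.

82.85 m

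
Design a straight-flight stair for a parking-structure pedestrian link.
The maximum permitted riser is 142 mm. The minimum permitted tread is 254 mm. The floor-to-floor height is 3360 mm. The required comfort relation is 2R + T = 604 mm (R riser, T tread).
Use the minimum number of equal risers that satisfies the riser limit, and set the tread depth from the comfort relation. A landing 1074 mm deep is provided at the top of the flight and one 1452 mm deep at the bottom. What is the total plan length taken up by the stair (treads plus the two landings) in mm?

3360 / 142 = 23.662 → round up to 24 risers.
R = 3360 ÷ 24 = 140 mm.
Tread T = 604 − 2 × 140 = 324 mm (≥ 254 mm).
24 risers give 23 treads; going = 23 × 324 = 7452 mm.
Enclosure = 7452 + 1074 + 1452 = 9978 mm.

9978 mm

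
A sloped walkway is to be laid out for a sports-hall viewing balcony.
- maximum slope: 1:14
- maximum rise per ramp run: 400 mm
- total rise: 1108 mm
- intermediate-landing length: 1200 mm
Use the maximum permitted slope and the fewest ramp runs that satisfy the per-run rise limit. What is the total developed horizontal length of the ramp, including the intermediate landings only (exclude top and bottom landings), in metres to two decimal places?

1108 / 400 = 2.77, so 3 ramp runs are needed. That means 2 intermediate landings.
Horizontal run for 1108 mm of rise at 1:14 is 1108 × 14 = 15512 mm.
2 intermediate landings contribute 2 × 1200 = 2400 mm.
Total developed length = 15512 + 2400 = 17912 mm.
= 17.91 m.

17.91 m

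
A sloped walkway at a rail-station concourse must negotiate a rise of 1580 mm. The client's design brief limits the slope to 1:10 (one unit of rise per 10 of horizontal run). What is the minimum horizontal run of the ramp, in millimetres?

15800 mm

At 1:10 the run is 10 × 1580 = 15800 mm.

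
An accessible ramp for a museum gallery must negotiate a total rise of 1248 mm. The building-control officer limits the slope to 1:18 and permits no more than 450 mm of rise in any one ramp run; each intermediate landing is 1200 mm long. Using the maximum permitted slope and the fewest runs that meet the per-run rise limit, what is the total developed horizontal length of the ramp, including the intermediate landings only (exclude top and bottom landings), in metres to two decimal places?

24.86 m

⌈1248/450⌉ = 3 ramp runs. That means 2 intermediate landings.
Horizontal run for 1248 mm of rise at 1:18 is 1248 × 18 = 22464 mm.
Intermediate landings: 2 × 1200 = 2400 mm.
Total developed length = 22464 + 2400 = 24864 mm.
= 24.86 m.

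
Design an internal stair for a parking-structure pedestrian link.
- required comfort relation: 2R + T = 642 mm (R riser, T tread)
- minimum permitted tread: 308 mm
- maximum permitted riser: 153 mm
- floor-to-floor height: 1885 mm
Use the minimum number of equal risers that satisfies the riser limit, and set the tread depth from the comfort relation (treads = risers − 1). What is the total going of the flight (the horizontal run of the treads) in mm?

4224 mm

1885 / 153 = 12.320 → round up to 13 risers.
Riser R = 1885 / 13 = 145 mm, within the 153 mm limit.
T = 642 − 2·145 = 352 mm, which satisfies the 308 mm minimum.
Going = (13 − 1) × 352 = 4224 mm.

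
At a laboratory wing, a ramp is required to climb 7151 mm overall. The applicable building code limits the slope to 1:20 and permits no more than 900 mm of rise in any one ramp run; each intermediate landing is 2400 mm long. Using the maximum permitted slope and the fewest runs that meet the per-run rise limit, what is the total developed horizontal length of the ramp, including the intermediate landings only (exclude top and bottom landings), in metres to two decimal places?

159.82 m

At most 900 each: 7151/900 = 7.95, giving 8 ramp runs. That means 7 intermediate landings.
Horizontal run for 7151 mm of rise at 1:20 is 7151 × 20 = 143020 mm.
Intermediate landings: 7 × 2400 = 16800 mm.
Total developed length = 143020 + 16800 = 159820 mm.
= 159.82 m.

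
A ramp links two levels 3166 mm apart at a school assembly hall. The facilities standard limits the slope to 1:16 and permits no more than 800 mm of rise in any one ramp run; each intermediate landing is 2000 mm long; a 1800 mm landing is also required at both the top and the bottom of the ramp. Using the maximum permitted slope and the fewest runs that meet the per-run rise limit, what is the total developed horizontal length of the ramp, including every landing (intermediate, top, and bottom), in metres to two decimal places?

60.26 m

At most 800 each: 3166/800 = 3.96, giving 4 ramp runs. That means 3 intermediate landings.
Horizontal run for 3166 mm of rise at 1:16 is 3166 × 16 = 50656 mm.
3 intermediate landings contribute 3 × 2000 = 6000 mm.
Top and bottom landings: 2 × 1800 = 3600 mm.
Total = 50656 + 6000 + 3600 = 60256 mm.
= 60.26 m.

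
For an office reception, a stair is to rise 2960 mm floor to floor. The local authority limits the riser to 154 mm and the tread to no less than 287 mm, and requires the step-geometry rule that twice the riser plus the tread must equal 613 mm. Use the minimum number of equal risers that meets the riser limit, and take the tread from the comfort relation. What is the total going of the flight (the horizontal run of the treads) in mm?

6023 mm

2960 / 154 = 19.22, so 20 risers are needed.
R = 2960 ÷ 20 = 148 mm.
Tread T = 613 − 2 × 148 = 317 mm (≥ 287 mm).
Going = (20 − 1) × 317 = 6023 mm.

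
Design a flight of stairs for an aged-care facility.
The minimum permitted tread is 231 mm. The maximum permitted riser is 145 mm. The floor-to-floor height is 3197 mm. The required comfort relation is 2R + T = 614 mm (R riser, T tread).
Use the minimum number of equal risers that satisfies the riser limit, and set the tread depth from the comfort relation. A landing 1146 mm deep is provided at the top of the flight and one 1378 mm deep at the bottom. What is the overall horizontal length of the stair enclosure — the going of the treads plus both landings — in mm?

9916 mm

At most 145 each: 3197/145 = 22.05, giving 23 risers.
Each riser is 3197/23 = 139 mm (≤ 145 mm).
From 2R + T = 614: T = 614 − 278 = 336 mm.
Going = (23 − 1) × 336 = 7392 mm.
Add landings: 7392 + 1146 + 1378 = 9916 mm.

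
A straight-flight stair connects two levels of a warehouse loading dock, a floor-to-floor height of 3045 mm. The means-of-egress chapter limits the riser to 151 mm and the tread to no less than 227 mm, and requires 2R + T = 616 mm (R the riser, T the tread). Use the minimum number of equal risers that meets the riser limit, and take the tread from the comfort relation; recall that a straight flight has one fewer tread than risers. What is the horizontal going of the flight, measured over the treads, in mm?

6520 mm

At most 151 each: 3045/151 = 20.17, giving 21 risers.
R = 3045 ÷ 21 = 145 mm.
From 2R + T = 616: T = 616 − 290 = 326 mm.
Going = (21 − 1) × 326 = 6520 mm.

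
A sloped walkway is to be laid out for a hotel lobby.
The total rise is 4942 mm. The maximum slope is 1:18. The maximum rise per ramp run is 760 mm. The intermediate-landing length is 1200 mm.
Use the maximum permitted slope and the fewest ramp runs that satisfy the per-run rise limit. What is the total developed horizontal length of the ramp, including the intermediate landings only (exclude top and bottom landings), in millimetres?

4942 / 760 = 6.503 → round up to 7 ramp runs. That means 6 intermediate landings.
Horizontal run for 4942 mm of rise at 1:18 is 4942 × 18 = 88956 mm.
6 intermediate landings contribute 6 × 1200 = 7200 mm.
Developed length = 88956 + 7200 = 96156 mm.

96156 mm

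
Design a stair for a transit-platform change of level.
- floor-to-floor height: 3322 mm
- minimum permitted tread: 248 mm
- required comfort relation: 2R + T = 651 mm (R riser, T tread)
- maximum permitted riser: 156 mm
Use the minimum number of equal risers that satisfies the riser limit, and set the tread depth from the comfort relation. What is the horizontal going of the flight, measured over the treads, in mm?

3322 / 156 = 21.295 → round up to 22 risers.
Riser R = 3322 / 22 = 151 mm, within the 156 mm limit.
From 2R + T = 651: T = 651 − 302 = 349 mm.
22 risers give 21 treads; going = 21 × 349 = 7329 mm.

7329 mm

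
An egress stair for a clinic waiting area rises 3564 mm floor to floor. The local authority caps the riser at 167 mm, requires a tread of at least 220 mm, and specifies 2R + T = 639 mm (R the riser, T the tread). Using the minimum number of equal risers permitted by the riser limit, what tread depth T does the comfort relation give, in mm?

315 mm

At most 167 each: 3564/167 = 21.34, giving 22 risers.
Each riser is 3564/22 = 162 mm (≤ 167 mm).
Tread T = 639 − 2 × 162 = 315 mm (≥ 220 mm).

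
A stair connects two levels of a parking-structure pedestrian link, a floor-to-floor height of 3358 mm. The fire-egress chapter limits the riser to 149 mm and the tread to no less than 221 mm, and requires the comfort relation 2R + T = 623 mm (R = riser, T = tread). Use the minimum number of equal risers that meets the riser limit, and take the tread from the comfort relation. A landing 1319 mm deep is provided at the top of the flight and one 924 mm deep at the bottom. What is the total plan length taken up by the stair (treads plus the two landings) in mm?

⌈3358/149⌉ = 23 risers.
Riser R = 3358 / 23 = 146 mm, within the 149 mm limit.
Tread T = 623 − 2 × 146 = 331 mm (≥ 221 mm).
Going = (23 − 1) × 331 = 7282 mm.
Enclosure = 7282 + 1319 + 924 = 9525 mm.

9525 mm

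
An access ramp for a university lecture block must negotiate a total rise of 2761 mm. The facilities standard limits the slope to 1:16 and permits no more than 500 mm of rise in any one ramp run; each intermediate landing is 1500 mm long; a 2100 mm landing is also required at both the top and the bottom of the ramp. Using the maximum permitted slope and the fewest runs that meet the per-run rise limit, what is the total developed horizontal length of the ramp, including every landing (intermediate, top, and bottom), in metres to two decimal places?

2761 / 500 = 5.52, so 6 ramp runs are needed. That means 5 intermediate landings.
Horizontal run for 2761 mm of rise at 1:16 is 2761 × 16 = 44176 mm.
5 intermediate landings contribute 5 × 1500 = 7500 mm.
Top and bottom landings: 2 × 2100 = 4200 mm.
Total = 44176 + 7500 + 4200 = 55876 mm.
= 55.88 m.

55.88 m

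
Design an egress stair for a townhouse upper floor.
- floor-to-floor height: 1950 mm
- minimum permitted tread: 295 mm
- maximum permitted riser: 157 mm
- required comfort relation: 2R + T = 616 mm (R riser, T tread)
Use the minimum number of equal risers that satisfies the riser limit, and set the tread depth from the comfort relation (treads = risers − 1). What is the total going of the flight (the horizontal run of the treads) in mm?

At most 157 each: 1950/157 = 12.42, giving 13 risers.
R = 1950 ÷ 13 = 150 mm.
Tread T = 616 − 2 × 150 = 316 mm (≥ 295 mm).
Treads = 13 − 1 = 12; going = 12 × 316 = 3792 mm.

3792 mm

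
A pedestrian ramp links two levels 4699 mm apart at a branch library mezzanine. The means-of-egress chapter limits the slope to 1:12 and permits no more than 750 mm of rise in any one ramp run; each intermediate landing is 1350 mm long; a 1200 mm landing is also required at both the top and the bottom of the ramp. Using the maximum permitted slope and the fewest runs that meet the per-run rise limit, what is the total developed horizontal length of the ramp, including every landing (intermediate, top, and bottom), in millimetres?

4699 / 750 = 6.27, so 7 ramp runs are needed. That means 6 intermediate landings.
Horizontal run for 4699 mm of rise at 1:12 is 4699 × 12 = 56388 mm.
Intermediate landings: 6 × 1350 = 8100 mm.
Top and bottom landings: 2 × 1200 = 2400 mm.
Total = 56388 + 8100 + 2400 = 66888 mm.

66888 mm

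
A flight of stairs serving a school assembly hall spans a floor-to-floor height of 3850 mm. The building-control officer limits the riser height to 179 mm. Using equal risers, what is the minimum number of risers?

22 risers

⌈3850/179⌉ = 22 risers.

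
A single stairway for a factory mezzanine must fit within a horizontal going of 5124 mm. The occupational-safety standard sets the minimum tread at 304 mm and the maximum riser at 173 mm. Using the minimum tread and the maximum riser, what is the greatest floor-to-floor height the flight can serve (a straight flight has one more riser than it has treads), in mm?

5124 / 304 = 16.86, so 16 treads fit.
Risers = treads + 1 = 17.
Maximum height = 17 × 173 = 2941 mm.

2941 mm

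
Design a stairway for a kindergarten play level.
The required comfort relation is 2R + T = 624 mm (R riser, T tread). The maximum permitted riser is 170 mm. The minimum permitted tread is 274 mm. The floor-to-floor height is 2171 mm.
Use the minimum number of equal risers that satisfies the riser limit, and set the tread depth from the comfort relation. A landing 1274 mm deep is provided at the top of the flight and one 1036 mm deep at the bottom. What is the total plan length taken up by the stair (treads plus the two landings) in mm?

2171 / 170 = 12.771 → round up to 13 risers.
Riser R = 2171 / 13 = 167 mm, within the 170 mm limit.
From 2R + T = 624: T = 624 − 334 = 290 mm.
Going = (13 − 1) × 290 = 3480 mm.
Enclosure = 3480 + 1274 + 1036 = 5790 mm.

5790 mm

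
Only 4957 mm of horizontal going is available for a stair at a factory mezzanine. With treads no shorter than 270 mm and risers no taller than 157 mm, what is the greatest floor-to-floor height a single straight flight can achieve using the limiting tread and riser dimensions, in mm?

2983 mm

Treads that fit: ⌊4957 / 270⌋ = 18.
Risers = treads + 1 = 19.
Maximum height = 19 × 157 = 2983 mm.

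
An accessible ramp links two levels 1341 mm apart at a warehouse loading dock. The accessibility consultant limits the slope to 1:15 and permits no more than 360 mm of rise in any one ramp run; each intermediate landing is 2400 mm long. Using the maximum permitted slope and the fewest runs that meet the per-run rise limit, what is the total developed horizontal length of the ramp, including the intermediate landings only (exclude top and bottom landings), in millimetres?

27315 mm

1341 / 360 = 3.73, so 4 ramp runs are needed. That means 3 intermediate landings.
Horizontal run for 1341 mm of rise at 1:15 is 1341 × 15 = 20115 mm.
Intermediate landings: 3 × 2400 = 7200 mm.
Total developed length = 20115 + 7200 = 27315 mm.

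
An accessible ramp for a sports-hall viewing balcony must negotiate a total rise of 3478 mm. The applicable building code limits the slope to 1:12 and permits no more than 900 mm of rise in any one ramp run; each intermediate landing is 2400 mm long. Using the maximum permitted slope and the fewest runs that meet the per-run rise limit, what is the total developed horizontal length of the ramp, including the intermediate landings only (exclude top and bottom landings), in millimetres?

3478 / 900 = 3.864 → round up to 4 ramp runs. That means 3 intermediate landings.
Horizontal run for 3478 mm of rise at 1:12 is 3478 × 12 = 41736 mm.
3 intermediate landings contribute 3 × 2400 = 7200 mm.
Developed length = 41736 + 7200 = 48936 mm.

48936 mm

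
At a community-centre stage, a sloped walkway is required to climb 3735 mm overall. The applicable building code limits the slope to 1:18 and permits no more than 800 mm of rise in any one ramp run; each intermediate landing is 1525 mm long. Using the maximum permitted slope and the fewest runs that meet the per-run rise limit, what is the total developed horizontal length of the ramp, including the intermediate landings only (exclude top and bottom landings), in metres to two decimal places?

73.33 m

⌈3735/800⌉ = 5 ramp runs. That means 4 intermediate landings.
Ramp run (horizontal) at 1:18: 3735 × 18 = 67230 mm.
Intermediate landings: 4 × 1525 = 6100 mm.
Developed length = 67230 + 6100 = 73330 mm.
= 73.33 m.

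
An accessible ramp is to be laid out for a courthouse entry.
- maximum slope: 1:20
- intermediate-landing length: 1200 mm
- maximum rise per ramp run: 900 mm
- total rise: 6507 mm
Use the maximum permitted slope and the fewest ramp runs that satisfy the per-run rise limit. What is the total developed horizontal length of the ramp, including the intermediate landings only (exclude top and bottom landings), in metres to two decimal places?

138.54 m

6507 / 900 = 7.230 → round up to 8 ramp runs. That means 7 intermediate landings.
Ramp run (horizontal) at 1:20: 6507 × 20 = 130140 mm.
7 intermediate landings contribute 7 × 1200 = 8400 mm.
Total developed length = 130140 + 8400 = 138540 mm.
= 138.54 m.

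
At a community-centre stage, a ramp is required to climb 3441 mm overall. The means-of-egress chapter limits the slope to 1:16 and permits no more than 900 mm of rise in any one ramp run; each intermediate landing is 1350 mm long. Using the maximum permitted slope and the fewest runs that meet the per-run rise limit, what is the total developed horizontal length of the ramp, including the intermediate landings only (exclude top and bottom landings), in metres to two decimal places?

3441 / 900 = 3.82, so 4 ramp runs are needed. That means 3 intermediate landings.
Ramp run (horizontal) at 1:16: 3441 × 16 = 55056 mm.
3 intermediate landings contribute 3 × 1350 = 4050 mm.
Developed length = 55056 + 4050 = 59106 mm.
= 59.11 m.

59.11 m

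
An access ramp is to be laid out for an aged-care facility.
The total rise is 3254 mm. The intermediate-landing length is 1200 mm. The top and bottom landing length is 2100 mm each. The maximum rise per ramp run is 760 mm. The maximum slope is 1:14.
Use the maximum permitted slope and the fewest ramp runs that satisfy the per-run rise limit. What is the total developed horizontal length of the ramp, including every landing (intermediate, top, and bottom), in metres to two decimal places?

At most 760 each: 3254/760 = 4.28, giving 5 ramp runs. That means 4 intermediate landings.
Horizontal run for 3254 mm of rise at 1:14 is 3254 × 14 = 45556 mm.
Intermediate landings: 4 × 1200 = 4800 mm.
Top and bottom landings: 2 × 2100 = 4200 mm.
Total = 45556 + 4800 + 4200 = 54556 mm.
= 54.56 m.

54.56 m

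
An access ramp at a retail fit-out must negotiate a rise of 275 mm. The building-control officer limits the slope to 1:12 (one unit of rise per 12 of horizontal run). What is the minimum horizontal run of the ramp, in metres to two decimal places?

Run = rise × 12 = 275 × 12 = 3300 mm.
3300 mm = 3.30 m.

3.30 m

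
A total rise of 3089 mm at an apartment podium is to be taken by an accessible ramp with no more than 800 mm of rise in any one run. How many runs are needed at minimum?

At most 800 each: 3089/800 = 3.86, giving 4 ramp runs.

4 runs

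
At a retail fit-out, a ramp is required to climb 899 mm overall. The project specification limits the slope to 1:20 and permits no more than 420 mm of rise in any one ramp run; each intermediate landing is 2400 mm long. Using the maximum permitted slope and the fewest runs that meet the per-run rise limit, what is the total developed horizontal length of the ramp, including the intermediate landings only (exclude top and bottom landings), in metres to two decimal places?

22.78 m

⌈899/420⌉ = 3 ramp runs. That means 2 intermediate landings.
Horizontal run for 899 mm of rise at 1:20 is 899 × 20 = 17980 mm.
2 intermediate landings contribute 2 × 2400 = 4800 mm.
Total developed length = 17980 + 4800 = 22780 mm.
= 22.78 m.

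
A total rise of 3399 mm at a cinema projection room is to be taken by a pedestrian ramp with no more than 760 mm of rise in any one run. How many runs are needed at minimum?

3399 / 760 = 4.472 → round up to 5 ramp runs.

5 runs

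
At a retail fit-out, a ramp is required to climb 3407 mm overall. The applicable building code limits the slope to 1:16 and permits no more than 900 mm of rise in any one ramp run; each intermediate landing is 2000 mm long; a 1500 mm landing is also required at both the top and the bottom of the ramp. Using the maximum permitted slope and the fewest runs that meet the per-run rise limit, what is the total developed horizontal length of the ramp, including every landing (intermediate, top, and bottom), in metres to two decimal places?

3407 / 900 = 3.79, so 4 ramp runs are needed. That means 3 intermediate landings.
Horizontal run for 3407 mm of rise at 1:16 is 3407 × 16 = 54512 mm.
Intermediate landings: 3 × 2000 = 6000 mm.
Top and bottom landings: 2 × 1500 = 3000 mm.
Total = 54512 + 6000 + 3000 = 63512 mm.
= 63.51 m.

63.51 m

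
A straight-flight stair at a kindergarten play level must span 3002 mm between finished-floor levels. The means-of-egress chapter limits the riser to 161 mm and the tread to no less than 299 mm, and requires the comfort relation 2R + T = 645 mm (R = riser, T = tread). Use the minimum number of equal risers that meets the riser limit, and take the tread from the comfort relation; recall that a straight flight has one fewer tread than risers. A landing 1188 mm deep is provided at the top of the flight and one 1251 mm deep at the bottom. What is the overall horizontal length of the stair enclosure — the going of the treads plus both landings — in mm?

8361 mm

3002 / 161 = 18.646 → round up to 19 risers.
R = 3002 ÷ 19 = 158 mm.
T = 645 − 2·158 = 329 mm, which satisfies the 299 mm minimum.
19 risers give 18 treads; going = 18 × 329 = 5922 mm.
Enclosure = 5922 + 1188 + 1251 = 8361 mm.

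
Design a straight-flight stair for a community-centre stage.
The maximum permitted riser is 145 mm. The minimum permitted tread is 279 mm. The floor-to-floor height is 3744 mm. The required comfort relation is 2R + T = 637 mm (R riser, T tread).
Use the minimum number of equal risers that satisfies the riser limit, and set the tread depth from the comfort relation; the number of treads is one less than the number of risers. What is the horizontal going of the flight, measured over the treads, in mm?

3744 / 145 = 25.821 → round up to 26 risers.
Riser R = 3744 / 26 = 144 mm, within the 145 mm limit.
Tread T = 637 − 2 × 144 = 349 mm (≥ 279 mm).
26 risers give 25 treads; going = 25 × 349 = 8725 mm.

8725 mm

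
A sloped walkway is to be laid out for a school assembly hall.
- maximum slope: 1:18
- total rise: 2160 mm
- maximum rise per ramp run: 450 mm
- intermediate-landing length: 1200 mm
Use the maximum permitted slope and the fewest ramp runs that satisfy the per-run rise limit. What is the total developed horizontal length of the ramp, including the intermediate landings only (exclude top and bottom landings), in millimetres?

⌈2160/450⌉ = 5 ramp runs. That means 4 intermediate landings.
Ramp run (horizontal) at 1:18: 2160 × 18 = 38880 mm.
4 intermediate landings contribute 4 × 1200 = 4800 mm.
Developed length = 38880 + 4800 = 43680 mm.

43680 mm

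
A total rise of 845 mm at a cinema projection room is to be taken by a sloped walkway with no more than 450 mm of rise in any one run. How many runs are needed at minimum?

2 runs

At most 450 each: 845/450 = 1.88, giving 2 ramp runs.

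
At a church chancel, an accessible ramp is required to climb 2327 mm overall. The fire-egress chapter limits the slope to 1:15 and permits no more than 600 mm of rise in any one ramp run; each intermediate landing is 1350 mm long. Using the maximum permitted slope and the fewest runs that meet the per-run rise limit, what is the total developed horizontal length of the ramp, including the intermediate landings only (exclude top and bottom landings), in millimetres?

2327 / 600 = 3.878 → round up to 4 ramp runs. That means 3 intermediate landings.
Horizontal run for 2327 mm of rise at 1:15 is 2327 × 15 = 34905 mm.
3 intermediate landings contribute 3 × 1350 = 4050 mm.
Total developed length = 34905 + 4050 = 38955 mm.

38955 mm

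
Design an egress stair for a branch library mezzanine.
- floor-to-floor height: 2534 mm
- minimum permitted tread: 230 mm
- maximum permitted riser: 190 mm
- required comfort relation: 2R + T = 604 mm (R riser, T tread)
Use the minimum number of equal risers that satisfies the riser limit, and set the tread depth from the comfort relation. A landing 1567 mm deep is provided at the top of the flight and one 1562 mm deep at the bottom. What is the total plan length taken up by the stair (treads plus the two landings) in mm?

At most 190 each: 2534/190 = 13.34, giving 14 risers.
R = 2534 ÷ 14 = 181 mm.
Tread T = 604 − 2 × 181 = 242 mm (≥ 230 mm).
Going = (14 − 1) × 242 = 3146 mm.
Add landings: 3146 + 1567 + 1562 = 6275 mm.

6275 mm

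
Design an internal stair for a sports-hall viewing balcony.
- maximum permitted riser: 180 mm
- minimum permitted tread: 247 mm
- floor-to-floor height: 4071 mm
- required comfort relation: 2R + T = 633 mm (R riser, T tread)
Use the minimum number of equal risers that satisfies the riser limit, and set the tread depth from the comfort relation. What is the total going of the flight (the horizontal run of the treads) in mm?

At most 180 each: 4071/180 = 22.62, giving 23 risers.
Riser R = 4071 / 23 = 177 mm, within the 180 mm limit.
T = 633 − 2·177 = 279 mm, which satisfies the 247 mm minimum.
23 risers give 22 treads; going = 22 × 279 = 6138 mm.

6138 mm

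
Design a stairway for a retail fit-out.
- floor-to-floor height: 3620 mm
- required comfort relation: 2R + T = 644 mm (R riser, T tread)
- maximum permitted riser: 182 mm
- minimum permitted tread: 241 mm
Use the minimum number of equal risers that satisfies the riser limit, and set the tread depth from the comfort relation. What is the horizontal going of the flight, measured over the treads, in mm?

At most 182 each: 3620/182 = 19.89, giving 20 risers.
Riser R = 3620 / 20 = 181 mm, within the 182 mm limit.
From 2R + T = 644: T = 644 − 362 = 282 mm.
Treads = 20 − 1 = 19; going = 19 × 282 = 5358 mm.

5358 mm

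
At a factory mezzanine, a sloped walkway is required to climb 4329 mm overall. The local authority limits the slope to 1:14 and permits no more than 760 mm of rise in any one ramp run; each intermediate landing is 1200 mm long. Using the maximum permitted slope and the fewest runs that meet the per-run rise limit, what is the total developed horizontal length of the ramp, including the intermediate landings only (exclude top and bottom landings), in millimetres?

⌈4329/760⌉ = 6 ramp runs. That means 5 intermediate landings.
Ramp run (horizontal) at 1:14: 4329 × 14 = 60606 mm.
5 intermediate landings contribute 5 × 1200 = 6000 mm.
Total developed length = 60606 + 6000 = 66606 mm.

66606 mm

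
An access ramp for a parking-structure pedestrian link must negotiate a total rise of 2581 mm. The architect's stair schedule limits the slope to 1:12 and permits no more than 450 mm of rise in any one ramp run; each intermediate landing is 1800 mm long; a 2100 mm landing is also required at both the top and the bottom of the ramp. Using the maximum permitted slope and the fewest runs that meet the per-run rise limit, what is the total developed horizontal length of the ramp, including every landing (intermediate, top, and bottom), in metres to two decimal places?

2581 / 450 = 5.74, so 6 ramp runs are needed. That means 5 intermediate landings.
Ramp run (horizontal) at 1:12: 2581 × 12 = 30972 mm.
Intermediate landings: 5 × 1800 = 9000 mm.
Top and bottom landings: 2 × 2100 = 4200 mm.
Total = 30972 + 9000 + 4200 = 44172 mm.
= 44.17 m.

44.17 m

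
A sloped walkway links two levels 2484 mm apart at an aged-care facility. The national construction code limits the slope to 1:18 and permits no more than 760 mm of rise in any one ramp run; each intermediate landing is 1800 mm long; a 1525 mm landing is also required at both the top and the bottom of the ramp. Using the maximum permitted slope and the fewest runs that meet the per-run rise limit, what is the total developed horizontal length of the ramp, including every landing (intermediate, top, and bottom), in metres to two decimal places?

⌈2484/760⌉ = 4 ramp runs. That means 3 intermediate landings.
Horizontal run for 2484 mm of rise at 1:18 is 2484 × 18 = 44712 mm.
Intermediate landings: 3 × 1800 = 5400 mm.
Top and bottom landings: 2 × 1525 = 3050 mm.
Total = 44712 + 5400 + 3050 = 53162 mm.
= 53.16 m.

53.16 m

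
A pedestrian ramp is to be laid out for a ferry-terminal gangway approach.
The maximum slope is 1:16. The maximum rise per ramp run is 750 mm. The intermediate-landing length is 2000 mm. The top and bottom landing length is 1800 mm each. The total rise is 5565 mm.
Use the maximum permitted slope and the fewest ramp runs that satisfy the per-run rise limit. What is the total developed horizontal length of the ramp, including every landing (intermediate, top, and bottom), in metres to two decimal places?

106.64 m

⌈5565/750⌉ = 8 ramp runs. That means 7 intermediate landings.
Ramp run (horizontal) at 1:16: 5565 × 16 = 89040 mm.
7 intermediate landings contribute 7 × 2000 = 14000 mm.
Top and bottom landings: 2 × 1800 = 3600 mm.
Total = 89040 + 14000 + 3600 = 106640 mm.
= 106.64 m.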